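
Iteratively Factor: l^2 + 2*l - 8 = (l + 4)*(l - 2)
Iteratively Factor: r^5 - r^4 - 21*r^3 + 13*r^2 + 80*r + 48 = (r + 1)*(r^4 - 2*r^3 - 19*r^2 + 32*r + 48) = (r - 4)*(r + 1)*(r^3 + 2*r^2 - 11*r - 12) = (r - 4)*(r + 1)*(r + 4)*(r^2 - 2*r - 3) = (r - 4)*(r + 1)^2*(r + 4)*(r - 3)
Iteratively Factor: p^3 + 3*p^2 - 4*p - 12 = (p + 2)*(p^2 + p - 6) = (p + 2)*(p + 3)*(p - 2)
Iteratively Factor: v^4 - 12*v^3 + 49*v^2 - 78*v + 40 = (v - 4)*(v^3 - 8*v^2 + 17*v - 10) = (v - 4)*(v - 1)*(v^2 - 7*v + 10) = (v - 4)*(v - 2)*(v - 1)*(v - 5)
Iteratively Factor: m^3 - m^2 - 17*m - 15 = (m + 3)*(m^2 - 4*m - 5) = (m - 5)*(m + 3)*(m + 1)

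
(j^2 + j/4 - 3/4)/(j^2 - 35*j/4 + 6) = (j + 1)/(j - 8)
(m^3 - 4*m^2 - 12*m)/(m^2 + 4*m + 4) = m*(m - 6)/(m + 2)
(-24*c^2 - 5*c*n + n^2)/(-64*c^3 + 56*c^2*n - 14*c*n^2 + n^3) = (3*c + n)/(8*c^2 - 6*c*n + n^2)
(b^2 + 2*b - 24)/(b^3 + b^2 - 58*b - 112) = (b^2 + 2*b - 24)/(b^3 + b^2 - 58*b - 112)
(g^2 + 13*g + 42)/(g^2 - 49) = (g + 6)/(g - 7)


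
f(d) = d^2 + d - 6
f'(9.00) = 19.00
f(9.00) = 84.00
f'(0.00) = 1.00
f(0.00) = -6.00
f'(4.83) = 10.66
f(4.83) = 22.16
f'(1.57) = 4.14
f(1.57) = -1.97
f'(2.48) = 5.96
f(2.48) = 2.63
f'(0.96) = 2.92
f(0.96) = -4.12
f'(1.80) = 4.60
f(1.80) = -0.96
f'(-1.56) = -2.12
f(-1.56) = -5.13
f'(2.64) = 6.28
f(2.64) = 3.61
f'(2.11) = 5.22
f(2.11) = 0.56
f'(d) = 2*d + 1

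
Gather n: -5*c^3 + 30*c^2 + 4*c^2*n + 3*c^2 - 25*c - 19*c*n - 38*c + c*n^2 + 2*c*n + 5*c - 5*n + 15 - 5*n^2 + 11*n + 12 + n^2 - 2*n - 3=-5*c^3 + 33*c^2 - 58*c + n^2*(c - 4) + n*(4*c^2 - 17*c + 4) + 24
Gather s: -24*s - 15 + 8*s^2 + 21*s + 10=8*s^2 - 3*s - 5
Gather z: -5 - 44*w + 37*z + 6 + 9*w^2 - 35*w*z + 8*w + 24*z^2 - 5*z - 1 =9*w^2 - 36*w + 24*z^2 + z*(32 - 35*w)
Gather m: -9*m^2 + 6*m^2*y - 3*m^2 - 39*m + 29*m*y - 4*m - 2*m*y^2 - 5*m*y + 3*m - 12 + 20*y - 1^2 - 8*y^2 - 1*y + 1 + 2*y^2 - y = m^2*(6*y - 12) + m*(-2*y^2 + 24*y - 40) - 6*y^2 + 18*y - 12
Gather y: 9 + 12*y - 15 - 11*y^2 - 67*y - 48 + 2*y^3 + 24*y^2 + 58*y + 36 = 2*y^3 + 13*y^2 + 3*y - 18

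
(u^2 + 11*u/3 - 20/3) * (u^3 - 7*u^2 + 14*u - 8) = u^5 - 10*u^4/3 - 55*u^3/3 + 90*u^2 - 368*u/3 + 160/3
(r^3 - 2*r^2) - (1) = r^3 - 2*r^2 - 1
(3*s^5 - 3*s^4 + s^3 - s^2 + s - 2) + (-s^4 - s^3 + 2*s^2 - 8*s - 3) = 3*s^5 - 4*s^4 + s^2 - 7*s - 5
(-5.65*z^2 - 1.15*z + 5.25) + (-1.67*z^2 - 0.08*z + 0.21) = -7.32*z^2 - 1.23*z + 5.46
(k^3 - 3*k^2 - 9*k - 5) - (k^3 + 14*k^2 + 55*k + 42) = -17*k^2 - 64*k - 47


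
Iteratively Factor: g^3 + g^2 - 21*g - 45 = (g + 3)*(g^2 - 2*g - 15) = (g + 3)^2*(g - 5)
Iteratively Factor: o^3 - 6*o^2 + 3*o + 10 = (o - 2)*(o^2 - 4*o - 5) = (o - 5)*(o - 2)*(o + 1)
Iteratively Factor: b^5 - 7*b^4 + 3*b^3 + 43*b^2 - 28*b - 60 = (b - 5)*(b^4 - 2*b^3 - 7*b^2 + 8*b + 12) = (b - 5)*(b + 2)*(b^3 - 4*b^2 + b + 6) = (b - 5)*(b + 1)*(b + 2)*(b^2 - 5*b + 6) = (b - 5)*(b - 2)*(b + 1)*(b + 2)*(b - 3)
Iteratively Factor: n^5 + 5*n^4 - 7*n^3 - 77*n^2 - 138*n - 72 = (n - 4)*(n^4 + 9*n^3 + 29*n^2 + 39*n + 18) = (n - 4)*(n + 1)*(n^3 + 8*n^2 + 21*n + 18) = (n - 4)*(n + 1)*(n + 3)*(n^2 + 5*n + 6) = (n - 4)*(n + 1)*(n + 2)*(n + 3)*(n + 3)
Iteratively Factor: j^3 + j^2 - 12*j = (j - 3)*(j^2 + 4*j) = j*(j - 3)*(j + 4)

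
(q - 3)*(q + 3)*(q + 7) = q^3 + 7*q^2 - 9*q - 63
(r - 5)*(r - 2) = r^2 - 7*r + 10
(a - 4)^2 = a^2 - 8*a + 16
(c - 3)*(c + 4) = c^2 + c - 12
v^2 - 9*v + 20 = (v - 5)*(v - 4)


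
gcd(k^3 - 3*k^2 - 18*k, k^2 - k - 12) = k + 3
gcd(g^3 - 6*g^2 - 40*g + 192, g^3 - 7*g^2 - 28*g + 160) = g^2 - 12*g + 32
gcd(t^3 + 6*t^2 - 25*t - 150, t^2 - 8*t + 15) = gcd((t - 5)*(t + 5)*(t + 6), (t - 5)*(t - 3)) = t - 5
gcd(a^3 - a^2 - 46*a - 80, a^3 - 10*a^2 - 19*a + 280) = a^2 - 3*a - 40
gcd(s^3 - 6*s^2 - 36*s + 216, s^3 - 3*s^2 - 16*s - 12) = s - 6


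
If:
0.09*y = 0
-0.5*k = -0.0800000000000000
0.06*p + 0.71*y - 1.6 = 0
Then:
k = 0.16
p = 26.67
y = 0.00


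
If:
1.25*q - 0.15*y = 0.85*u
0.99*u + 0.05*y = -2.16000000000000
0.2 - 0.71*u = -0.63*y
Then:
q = -1.71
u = -2.05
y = -2.63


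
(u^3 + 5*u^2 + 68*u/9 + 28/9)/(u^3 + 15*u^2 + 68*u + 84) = (u^2 + 3*u + 14/9)/(u^2 + 13*u + 42)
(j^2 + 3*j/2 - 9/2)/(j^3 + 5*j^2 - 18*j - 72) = (j - 3/2)/(j^2 + 2*j - 24)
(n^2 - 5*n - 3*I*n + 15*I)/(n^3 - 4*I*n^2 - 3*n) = (n - 5)/(n*(n - I))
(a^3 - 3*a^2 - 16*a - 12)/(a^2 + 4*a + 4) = (a^2 - 5*a - 6)/(a + 2)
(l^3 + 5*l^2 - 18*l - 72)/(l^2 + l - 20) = (l^2 + 9*l + 18)/(l + 5)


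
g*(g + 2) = g^2 + 2*g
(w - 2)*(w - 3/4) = w^2 - 11*w/4 + 3/2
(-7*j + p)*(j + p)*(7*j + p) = -49*j^3 - 49*j^2*p + j*p^2 + p^3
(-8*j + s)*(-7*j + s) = 56*j^2 - 15*j*s + s^2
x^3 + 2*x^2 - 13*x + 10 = (x - 2)*(x - 1)*(x + 5)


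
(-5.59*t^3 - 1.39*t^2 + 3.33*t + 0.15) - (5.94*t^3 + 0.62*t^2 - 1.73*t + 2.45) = -11.53*t^3 - 2.01*t^2 + 5.06*t - 2.3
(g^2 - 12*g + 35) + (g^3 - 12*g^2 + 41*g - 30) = g^3 - 11*g^2 + 29*g + 5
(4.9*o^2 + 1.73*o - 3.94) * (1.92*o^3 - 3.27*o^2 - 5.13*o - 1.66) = 9.408*o^5 - 12.7014*o^4 - 38.3589*o^3 - 4.1251*o^2 + 17.3404*o + 6.5404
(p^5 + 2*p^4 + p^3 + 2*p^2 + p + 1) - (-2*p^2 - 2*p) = p^5 + 2*p^4 + p^3 + 4*p^2 + 3*p + 1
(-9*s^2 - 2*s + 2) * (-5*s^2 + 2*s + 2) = 45*s^4 - 8*s^3 - 32*s^2 + 4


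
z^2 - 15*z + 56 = (z - 8)*(z - 7)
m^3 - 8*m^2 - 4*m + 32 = (m - 8)*(m - 2)*(m + 2)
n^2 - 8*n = n*(n - 8)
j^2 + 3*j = j*(j + 3)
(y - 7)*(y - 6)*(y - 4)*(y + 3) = y^4 - 14*y^3 + 43*y^2 + 114*y - 504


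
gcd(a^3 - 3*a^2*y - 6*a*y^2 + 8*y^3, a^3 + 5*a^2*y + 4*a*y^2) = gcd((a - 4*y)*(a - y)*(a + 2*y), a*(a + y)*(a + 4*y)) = 1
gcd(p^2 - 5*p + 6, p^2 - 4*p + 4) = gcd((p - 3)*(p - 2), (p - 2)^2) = p - 2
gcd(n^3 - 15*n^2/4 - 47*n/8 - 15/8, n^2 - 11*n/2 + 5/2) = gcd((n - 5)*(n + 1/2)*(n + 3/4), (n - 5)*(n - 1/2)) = n - 5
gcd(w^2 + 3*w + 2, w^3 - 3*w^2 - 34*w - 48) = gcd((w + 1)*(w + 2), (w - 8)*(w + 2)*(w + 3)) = w + 2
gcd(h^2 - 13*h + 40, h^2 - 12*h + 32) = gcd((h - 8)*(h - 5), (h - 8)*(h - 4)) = h - 8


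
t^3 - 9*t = t*(t - 3)*(t + 3)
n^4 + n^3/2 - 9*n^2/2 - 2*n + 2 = (n - 2)*(n - 1/2)*(n + 1)*(n + 2)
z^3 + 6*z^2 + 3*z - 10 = (z - 1)*(z + 2)*(z + 5)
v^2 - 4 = (v - 2)*(v + 2)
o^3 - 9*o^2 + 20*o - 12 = (o - 6)*(o - 2)*(o - 1)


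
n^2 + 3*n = n*(n + 3)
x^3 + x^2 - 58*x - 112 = (x - 8)*(x + 2)*(x + 7)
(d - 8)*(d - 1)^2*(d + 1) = d^4 - 9*d^3 + 7*d^2 + 9*d - 8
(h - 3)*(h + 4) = h^2 + h - 12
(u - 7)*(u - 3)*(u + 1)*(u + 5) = u^4 - 4*u^3 - 34*u^2 + 76*u + 105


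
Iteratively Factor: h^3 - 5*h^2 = (h)*(h^2 - 5*h) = h^2*(h - 5)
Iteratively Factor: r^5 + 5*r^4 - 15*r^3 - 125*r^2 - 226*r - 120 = (r + 2)*(r^4 + 3*r^3 - 21*r^2 - 83*r - 60) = (r + 2)*(r + 4)*(r^3 - r^2 - 17*r - 15) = (r + 1)*(r + 2)*(r + 4)*(r^2 - 2*r - 15) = (r + 1)*(r + 2)*(r + 3)*(r + 4)*(r - 5)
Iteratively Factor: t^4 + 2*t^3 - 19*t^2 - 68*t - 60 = (t + 2)*(t^3 - 19*t - 30) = (t - 5)*(t + 2)*(t^2 + 5*t + 6) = (t - 5)*(t + 2)^2*(t + 3)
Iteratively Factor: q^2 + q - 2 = (q + 2)*(q - 1)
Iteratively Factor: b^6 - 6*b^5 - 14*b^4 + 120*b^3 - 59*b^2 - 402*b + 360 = (b - 1)*(b^5 - 5*b^4 - 19*b^3 + 101*b^2 + 42*b - 360) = (b - 1)*(b + 4)*(b^4 - 9*b^3 + 17*b^2 + 33*b - 90) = (b - 5)*(b - 1)*(b + 4)*(b^3 - 4*b^2 - 3*b + 18) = (b - 5)*(b - 1)*(b + 2)*(b + 4)*(b^2 - 6*b + 9) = (b - 5)*(b - 3)*(b - 1)*(b + 2)*(b + 4)*(b - 3)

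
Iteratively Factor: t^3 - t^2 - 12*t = (t - 4)*(t^2 + 3*t) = (t - 4)*(t + 3)*(t)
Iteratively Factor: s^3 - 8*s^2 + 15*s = (s)*(s^2 - 8*s + 15) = s*(s - 3)*(s - 5)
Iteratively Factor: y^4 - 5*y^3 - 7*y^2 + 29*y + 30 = (y + 2)*(y^3 - 7*y^2 + 7*y + 15) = (y + 1)*(y + 2)*(y^2 - 8*y + 15) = (y - 3)*(y + 1)*(y + 2)*(y - 5)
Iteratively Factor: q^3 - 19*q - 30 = (q + 3)*(q^2 - 3*q - 10) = (q + 2)*(q + 3)*(q - 5)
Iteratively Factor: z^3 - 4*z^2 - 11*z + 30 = (z + 3)*(z^2 - 7*z + 10) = (z - 2)*(z + 3)*(z - 5)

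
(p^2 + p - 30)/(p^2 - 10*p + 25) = (p + 6)/(p - 5)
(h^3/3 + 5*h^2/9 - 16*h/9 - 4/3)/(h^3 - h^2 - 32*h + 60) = (3*h^2 + 11*h + 6)/(9*(h^2 + h - 30))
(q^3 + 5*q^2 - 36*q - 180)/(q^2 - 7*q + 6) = (q^2 + 11*q + 30)/(q - 1)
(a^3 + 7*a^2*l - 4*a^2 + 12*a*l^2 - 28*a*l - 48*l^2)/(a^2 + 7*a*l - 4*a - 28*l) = (a^2 + 7*a*l + 12*l^2)/(a + 7*l)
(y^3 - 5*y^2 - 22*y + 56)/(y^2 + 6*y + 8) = (y^2 - 9*y + 14)/(y + 2)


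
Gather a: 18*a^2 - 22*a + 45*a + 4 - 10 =18*a^2 + 23*a - 6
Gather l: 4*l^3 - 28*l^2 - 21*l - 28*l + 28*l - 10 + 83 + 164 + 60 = 4*l^3 - 28*l^2 - 21*l + 297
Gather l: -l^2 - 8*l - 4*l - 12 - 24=-l^2 - 12*l - 36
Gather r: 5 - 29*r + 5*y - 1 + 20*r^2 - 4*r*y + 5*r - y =20*r^2 + r*(-4*y - 24) + 4*y + 4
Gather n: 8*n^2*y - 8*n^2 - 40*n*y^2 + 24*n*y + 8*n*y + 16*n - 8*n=n^2*(8*y - 8) + n*(-40*y^2 + 32*y + 8)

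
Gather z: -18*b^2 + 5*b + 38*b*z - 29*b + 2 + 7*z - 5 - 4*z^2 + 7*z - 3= -18*b^2 - 24*b - 4*z^2 + z*(38*b + 14) - 6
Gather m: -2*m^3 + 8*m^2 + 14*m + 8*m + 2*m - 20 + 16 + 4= -2*m^3 + 8*m^2 + 24*m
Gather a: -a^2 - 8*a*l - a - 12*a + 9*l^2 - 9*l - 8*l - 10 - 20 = -a^2 + a*(-8*l - 13) + 9*l^2 - 17*l - 30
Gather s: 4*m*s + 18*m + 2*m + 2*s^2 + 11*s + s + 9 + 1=20*m + 2*s^2 + s*(4*m + 12) + 10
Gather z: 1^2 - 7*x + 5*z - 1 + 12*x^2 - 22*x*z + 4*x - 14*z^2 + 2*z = 12*x^2 - 3*x - 14*z^2 + z*(7 - 22*x)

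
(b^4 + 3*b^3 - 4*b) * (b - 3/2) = b^5 + 3*b^4/2 - 9*b^3/2 - 4*b^2 + 6*b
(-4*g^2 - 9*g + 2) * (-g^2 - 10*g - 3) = 4*g^4 + 49*g^3 + 100*g^2 + 7*g - 6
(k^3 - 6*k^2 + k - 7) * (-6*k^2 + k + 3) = -6*k^5 + 37*k^4 - 9*k^3 + 25*k^2 - 4*k - 21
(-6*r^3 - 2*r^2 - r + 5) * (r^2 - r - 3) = -6*r^5 + 4*r^4 + 19*r^3 + 12*r^2 - 2*r - 15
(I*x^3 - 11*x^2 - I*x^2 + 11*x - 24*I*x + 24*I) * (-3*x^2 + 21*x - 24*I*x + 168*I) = -3*I*x^5 + 57*x^4 + 24*I*x^4 - 456*x^3 + 315*I*x^3 - 177*x^2 - 2688*I*x^2 + 4608*x + 2352*I*x - 4032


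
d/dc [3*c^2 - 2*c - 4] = 6*c - 2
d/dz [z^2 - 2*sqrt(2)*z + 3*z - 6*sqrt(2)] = 2*z - 2*sqrt(2) + 3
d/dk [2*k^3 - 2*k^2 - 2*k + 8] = 6*k^2 - 4*k - 2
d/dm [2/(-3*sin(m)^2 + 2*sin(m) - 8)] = 4*(3*sin(m) - 1)*cos(m)/(3*sin(m)^2 - 2*sin(m) + 8)^2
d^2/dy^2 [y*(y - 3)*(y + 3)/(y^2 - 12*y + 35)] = 40*(5*y^3 - 63*y^2 + 231*y - 189)/(y^6 - 36*y^5 + 537*y^4 - 4248*y^3 + 18795*y^2 - 44100*y + 42875)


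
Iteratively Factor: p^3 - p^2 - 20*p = (p + 4)*(p^2 - 5*p) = (p - 5)*(p + 4)*(p)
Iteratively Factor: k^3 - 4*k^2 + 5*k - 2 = (k - 1)*(k^2 - 3*k + 2) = (k - 1)^2*(k - 2)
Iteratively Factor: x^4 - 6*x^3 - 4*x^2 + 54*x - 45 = (x + 3)*(x^3 - 9*x^2 + 23*x - 15) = (x - 5)*(x + 3)*(x^2 - 4*x + 3) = (x - 5)*(x - 1)*(x + 3)*(x - 3)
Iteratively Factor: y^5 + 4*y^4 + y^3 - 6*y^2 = (y - 1)*(y^4 + 5*y^3 + 6*y^2) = y*(y - 1)*(y^3 + 5*y^2 + 6*y) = y^2*(y - 1)*(y^2 + 5*y + 6) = y^2*(y - 1)*(y + 2)*(y + 3)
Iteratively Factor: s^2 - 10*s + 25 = (s - 5)*(s - 5)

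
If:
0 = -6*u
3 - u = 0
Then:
No Solution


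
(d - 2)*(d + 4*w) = d^2 + 4*d*w - 2*d - 8*w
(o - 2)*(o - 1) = o^2 - 3*o + 2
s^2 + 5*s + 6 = (s + 2)*(s + 3)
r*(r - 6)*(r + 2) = r^3 - 4*r^2 - 12*r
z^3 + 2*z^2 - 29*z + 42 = (z - 3)*(z - 2)*(z + 7)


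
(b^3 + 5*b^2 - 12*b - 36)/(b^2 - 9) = (b^2 + 8*b + 12)/(b + 3)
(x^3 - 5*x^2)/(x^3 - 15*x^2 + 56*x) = x*(x - 5)/(x^2 - 15*x + 56)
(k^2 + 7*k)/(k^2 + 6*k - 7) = k/(k - 1)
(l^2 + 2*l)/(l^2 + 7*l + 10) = l/(l + 5)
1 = 1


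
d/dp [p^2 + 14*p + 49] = 2*p + 14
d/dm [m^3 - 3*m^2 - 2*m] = 3*m^2 - 6*m - 2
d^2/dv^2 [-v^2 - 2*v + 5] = -2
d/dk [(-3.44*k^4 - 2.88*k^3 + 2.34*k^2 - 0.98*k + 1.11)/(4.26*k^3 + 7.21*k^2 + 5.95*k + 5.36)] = (-14.6544*k^6 - 49.6048*k^5 - 92.1372*k^4 - 99.676*k^3 - 39.5074*k^2 + 9.0786*k - 11.8573)/(18.1476*k^6 + 61.4292*k^5 + 102.6781*k^4 + 131.4662*k^3 + 112.6937*k^2 + 63.784*k + 28.7296)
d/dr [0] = 0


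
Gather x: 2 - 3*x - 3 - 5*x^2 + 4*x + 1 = -5*x^2 + x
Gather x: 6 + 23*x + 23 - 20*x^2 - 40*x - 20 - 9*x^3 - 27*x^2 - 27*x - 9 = -9*x^3 - 47*x^2 - 44*x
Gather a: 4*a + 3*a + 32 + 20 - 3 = 7*a + 49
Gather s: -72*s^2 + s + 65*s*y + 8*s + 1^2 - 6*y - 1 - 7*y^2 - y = -72*s^2 + s*(65*y + 9) - 7*y^2 - 7*y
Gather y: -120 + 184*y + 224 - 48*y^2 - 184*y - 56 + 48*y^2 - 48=0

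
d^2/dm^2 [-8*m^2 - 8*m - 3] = -16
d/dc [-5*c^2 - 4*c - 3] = -10*c - 4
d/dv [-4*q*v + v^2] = -4*q + 2*v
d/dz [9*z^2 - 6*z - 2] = 18*z - 6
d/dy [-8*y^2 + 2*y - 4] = 2 - 16*y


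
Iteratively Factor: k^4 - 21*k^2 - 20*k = (k - 5)*(k^3 + 5*k^2 + 4*k) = (k - 5)*(k + 1)*(k^2 + 4*k) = (k - 5)*(k + 1)*(k + 4)*(k)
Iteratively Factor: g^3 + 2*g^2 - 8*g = (g)*(g^2 + 2*g - 8) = g*(g + 4)*(g - 2)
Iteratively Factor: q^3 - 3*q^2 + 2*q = (q - 1)*(q^2 - 2*q) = (q - 2)*(q - 1)*(q)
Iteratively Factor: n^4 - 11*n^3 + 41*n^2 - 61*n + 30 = (n - 1)*(n^3 - 10*n^2 + 31*n - 30) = (n - 3)*(n - 1)*(n^2 - 7*n + 10) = (n - 3)*(n - 2)*(n - 1)*(n - 5)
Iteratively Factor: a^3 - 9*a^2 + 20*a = (a - 4)*(a^2 - 5*a) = a*(a - 4)*(a - 5)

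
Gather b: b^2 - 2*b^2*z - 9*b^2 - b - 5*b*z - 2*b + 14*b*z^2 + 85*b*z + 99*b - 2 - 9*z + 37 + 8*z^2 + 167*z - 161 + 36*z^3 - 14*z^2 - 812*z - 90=b^2*(-2*z - 8) + b*(14*z^2 + 80*z + 96) + 36*z^3 - 6*z^2 - 654*z - 216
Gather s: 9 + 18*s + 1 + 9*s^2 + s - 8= 9*s^2 + 19*s + 2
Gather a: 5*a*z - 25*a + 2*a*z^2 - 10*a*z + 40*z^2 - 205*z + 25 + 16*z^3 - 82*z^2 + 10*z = a*(2*z^2 - 5*z - 25) + 16*z^3 - 42*z^2 - 195*z + 25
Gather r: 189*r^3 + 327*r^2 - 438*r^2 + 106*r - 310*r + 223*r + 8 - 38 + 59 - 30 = 189*r^3 - 111*r^2 + 19*r - 1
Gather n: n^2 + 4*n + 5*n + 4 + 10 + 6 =n^2 + 9*n + 20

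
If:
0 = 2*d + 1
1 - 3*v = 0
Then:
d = -1/2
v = 1/3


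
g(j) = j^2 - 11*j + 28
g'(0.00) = -11.00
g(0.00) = 28.00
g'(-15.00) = -41.00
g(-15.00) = 418.00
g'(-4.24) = -19.48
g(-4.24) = 92.62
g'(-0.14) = -11.28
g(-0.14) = 29.56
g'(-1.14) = -13.28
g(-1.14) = 41.84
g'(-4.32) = -19.64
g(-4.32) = 94.18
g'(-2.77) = -16.54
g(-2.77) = 66.14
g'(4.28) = -2.44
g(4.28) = -0.76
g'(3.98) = -3.04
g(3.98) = 0.06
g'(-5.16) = -21.32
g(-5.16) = 111.39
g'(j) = 2*j - 11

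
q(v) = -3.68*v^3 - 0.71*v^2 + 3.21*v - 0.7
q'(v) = -11.04*v^2 - 1.42*v + 3.21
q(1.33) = -6.34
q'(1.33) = -18.21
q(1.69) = -15.07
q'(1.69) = -30.72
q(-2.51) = 44.96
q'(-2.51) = -62.78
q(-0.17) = -1.25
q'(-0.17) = 3.13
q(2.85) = -82.51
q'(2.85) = -90.51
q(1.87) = -21.24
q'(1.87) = -38.05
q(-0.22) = -1.40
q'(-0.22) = 2.99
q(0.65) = 0.08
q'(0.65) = -2.38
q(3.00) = -96.82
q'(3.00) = -100.41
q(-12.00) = 6217.58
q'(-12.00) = -1569.51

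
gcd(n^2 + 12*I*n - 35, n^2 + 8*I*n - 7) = n + 7*I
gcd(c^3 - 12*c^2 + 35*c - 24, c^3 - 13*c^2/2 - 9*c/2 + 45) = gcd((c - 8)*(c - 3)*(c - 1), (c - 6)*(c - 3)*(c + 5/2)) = c - 3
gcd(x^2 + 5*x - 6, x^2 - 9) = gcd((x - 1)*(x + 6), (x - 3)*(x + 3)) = 1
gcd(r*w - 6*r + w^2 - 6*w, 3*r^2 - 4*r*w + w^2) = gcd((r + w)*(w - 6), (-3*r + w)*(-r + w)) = 1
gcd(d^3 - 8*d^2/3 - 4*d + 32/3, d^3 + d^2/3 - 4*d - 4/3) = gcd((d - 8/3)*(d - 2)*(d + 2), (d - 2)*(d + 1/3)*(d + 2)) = d^2 - 4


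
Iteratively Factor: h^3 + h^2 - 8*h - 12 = (h + 2)*(h^2 - h - 6) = (h + 2)^2*(h - 3)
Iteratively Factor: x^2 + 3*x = (x + 3)*(x)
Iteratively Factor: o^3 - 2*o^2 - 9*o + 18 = (o + 3)*(o^2 - 5*o + 6) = (o - 2)*(o + 3)*(o - 3)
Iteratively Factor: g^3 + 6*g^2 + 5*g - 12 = (g + 3)*(g^2 + 3*g - 4) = (g - 1)*(g + 3)*(g + 4)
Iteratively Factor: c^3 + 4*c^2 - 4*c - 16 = (c + 2)*(c^2 + 2*c - 8) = (c + 2)*(c + 4)*(c - 2)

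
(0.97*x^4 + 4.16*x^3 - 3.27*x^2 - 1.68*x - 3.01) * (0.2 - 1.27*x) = -1.2319*x^5 - 5.0892*x^4 + 4.9849*x^3 + 1.4796*x^2 + 3.4867*x - 0.602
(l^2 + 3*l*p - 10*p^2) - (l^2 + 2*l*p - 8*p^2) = l*p - 2*p^2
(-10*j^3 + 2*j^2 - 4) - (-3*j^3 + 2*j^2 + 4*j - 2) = -7*j^3 - 4*j - 2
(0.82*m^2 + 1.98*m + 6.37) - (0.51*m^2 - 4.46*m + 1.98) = 0.31*m^2 + 6.44*m + 4.39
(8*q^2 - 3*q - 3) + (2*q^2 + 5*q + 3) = 10*q^2 + 2*q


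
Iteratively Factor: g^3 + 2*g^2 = (g)*(g^2 + 2*g) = g^2*(g + 2)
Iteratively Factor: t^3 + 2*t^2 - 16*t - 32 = (t - 4)*(t^2 + 6*t + 8) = (t - 4)*(t + 4)*(t + 2)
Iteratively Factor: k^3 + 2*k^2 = (k + 2)*(k^2) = k*(k + 2)*(k)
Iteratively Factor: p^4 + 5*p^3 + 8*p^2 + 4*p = (p)*(p^3 + 5*p^2 + 8*p + 4) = p*(p + 2)*(p^2 + 3*p + 2) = p*(p + 2)^2*(p + 1)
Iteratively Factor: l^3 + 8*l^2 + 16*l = (l)*(l^2 + 8*l + 16) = l*(l + 4)*(l + 4)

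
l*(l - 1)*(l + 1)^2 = l^4 + l^3 - l^2 - l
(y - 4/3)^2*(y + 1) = y^3 - 5*y^2/3 - 8*y/9 + 16/9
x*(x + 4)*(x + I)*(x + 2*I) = x^4 + 4*x^3 + 3*I*x^3 - 2*x^2 + 12*I*x^2 - 8*x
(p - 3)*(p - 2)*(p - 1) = p^3 - 6*p^2 + 11*p - 6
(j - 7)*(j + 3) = j^2 - 4*j - 21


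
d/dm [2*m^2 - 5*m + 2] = 4*m - 5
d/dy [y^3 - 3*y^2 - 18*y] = 3*y^2 - 6*y - 18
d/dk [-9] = 0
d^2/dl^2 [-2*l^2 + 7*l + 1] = -4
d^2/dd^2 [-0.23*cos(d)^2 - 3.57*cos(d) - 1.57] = 3.57*cos(d) + 0.46*cos(2*d)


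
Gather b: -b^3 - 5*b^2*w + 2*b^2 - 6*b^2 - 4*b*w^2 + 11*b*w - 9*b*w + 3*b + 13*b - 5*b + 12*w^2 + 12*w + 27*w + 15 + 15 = -b^3 + b^2*(-5*w - 4) + b*(-4*w^2 + 2*w + 11) + 12*w^2 + 39*w + 30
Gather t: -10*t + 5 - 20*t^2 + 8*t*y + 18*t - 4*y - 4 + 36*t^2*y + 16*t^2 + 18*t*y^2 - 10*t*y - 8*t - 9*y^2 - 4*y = t^2*(36*y - 4) + t*(18*y^2 - 2*y) - 9*y^2 - 8*y + 1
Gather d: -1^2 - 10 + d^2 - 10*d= d^2 - 10*d - 11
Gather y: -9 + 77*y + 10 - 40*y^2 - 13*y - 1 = -40*y^2 + 64*y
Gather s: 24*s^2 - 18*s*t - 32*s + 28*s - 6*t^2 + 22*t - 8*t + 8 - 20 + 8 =24*s^2 + s*(-18*t - 4) - 6*t^2 + 14*t - 4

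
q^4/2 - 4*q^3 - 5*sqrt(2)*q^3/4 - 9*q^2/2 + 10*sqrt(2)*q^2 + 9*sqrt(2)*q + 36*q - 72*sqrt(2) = (q/2 + sqrt(2))*(q - 8)*(q - 3*sqrt(2))*(q - 3*sqrt(2)/2)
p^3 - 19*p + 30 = (p - 3)*(p - 2)*(p + 5)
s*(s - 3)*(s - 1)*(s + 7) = s^4 + 3*s^3 - 25*s^2 + 21*s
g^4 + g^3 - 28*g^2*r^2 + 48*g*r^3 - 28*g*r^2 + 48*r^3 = (g + 1)*(g - 4*r)*(g - 2*r)*(g + 6*r)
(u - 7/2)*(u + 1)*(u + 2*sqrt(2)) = u^3 - 5*u^2/2 + 2*sqrt(2)*u^2 - 5*sqrt(2)*u - 7*u/2 - 7*sqrt(2)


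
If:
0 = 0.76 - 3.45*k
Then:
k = 0.22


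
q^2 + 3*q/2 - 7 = (q - 2)*(q + 7/2)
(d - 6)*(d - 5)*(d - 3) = d^3 - 14*d^2 + 63*d - 90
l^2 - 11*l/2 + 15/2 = (l - 3)*(l - 5/2)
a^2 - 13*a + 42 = (a - 7)*(a - 6)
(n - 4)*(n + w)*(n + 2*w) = n^3 + 3*n^2*w - 4*n^2 + 2*n*w^2 - 12*n*w - 8*w^2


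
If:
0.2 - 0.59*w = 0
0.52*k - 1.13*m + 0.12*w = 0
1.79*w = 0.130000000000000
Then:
No Solution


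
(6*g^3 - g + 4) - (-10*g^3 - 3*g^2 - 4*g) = 16*g^3 + 3*g^2 + 3*g + 4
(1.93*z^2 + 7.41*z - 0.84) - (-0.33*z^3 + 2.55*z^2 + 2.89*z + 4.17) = 0.33*z^3 - 0.62*z^2 + 4.52*z - 5.01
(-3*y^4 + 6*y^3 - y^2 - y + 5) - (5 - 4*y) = -3*y^4 + 6*y^3 - y^2 + 3*y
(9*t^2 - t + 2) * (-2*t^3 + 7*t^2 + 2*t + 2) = -18*t^5 + 65*t^4 + 7*t^3 + 30*t^2 + 2*t + 4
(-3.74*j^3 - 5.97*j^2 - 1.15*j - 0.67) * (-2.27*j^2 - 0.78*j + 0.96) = 8.4898*j^5 + 16.4691*j^4 + 3.6767*j^3 - 3.3133*j^2 - 0.5814*j - 0.6432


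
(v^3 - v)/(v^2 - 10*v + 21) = (v^3 - v)/(v^2 - 10*v + 21)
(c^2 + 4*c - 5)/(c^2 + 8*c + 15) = (c - 1)/(c + 3)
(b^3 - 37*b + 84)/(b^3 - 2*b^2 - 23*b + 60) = (b + 7)/(b + 5)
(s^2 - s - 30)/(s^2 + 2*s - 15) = (s - 6)/(s - 3)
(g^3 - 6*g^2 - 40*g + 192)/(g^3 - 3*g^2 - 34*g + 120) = (g - 8)/(g - 5)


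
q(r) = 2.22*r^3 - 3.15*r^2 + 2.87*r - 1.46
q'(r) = 6.66*r^2 - 6.3*r + 2.87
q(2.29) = 15.25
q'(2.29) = 23.37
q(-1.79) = -29.42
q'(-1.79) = 35.49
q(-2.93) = -92.75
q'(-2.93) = 78.50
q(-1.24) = -14.09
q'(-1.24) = 20.92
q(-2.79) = -82.20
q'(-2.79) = 72.29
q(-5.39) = -456.08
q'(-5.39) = 230.31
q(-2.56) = -66.70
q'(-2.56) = 62.64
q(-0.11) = -1.82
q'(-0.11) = 3.64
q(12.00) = 3415.54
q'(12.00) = 886.31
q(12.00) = 3415.54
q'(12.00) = 886.31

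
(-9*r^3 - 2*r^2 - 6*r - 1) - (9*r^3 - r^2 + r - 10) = -18*r^3 - r^2 - 7*r + 9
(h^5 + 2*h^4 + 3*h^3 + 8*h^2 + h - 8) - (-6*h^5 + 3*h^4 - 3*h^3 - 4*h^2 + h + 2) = 7*h^5 - h^4 + 6*h^3 + 12*h^2 - 10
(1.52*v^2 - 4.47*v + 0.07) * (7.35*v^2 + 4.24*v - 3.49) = 11.172*v^4 - 26.4097*v^3 - 23.7431*v^2 + 15.8971*v - 0.2443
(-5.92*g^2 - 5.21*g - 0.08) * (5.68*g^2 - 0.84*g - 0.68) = -33.6256*g^4 - 24.62*g^3 + 7.9476*g^2 + 3.61*g + 0.0544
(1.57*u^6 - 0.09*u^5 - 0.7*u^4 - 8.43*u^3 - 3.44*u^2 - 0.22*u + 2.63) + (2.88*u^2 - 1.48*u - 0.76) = 1.57*u^6 - 0.09*u^5 - 0.7*u^4 - 8.43*u^3 - 0.56*u^2 - 1.7*u + 1.87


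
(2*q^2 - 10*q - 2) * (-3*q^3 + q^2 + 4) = -6*q^5 + 32*q^4 - 4*q^3 + 6*q^2 - 40*q - 8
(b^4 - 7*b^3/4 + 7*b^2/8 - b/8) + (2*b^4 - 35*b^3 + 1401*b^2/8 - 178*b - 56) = 3*b^4 - 147*b^3/4 + 176*b^2 - 1425*b/8 - 56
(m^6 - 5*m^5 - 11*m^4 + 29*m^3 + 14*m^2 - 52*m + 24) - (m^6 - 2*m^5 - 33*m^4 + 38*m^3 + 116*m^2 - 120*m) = -3*m^5 + 22*m^4 - 9*m^3 - 102*m^2 + 68*m + 24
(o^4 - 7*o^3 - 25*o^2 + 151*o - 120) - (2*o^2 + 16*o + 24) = o^4 - 7*o^3 - 27*o^2 + 135*o - 144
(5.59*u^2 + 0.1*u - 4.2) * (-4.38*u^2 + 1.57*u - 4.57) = -24.4842*u^4 + 8.3383*u^3 - 6.9933*u^2 - 7.051*u + 19.194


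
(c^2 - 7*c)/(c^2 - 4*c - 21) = c/(c + 3)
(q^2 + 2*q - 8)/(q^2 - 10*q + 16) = (q + 4)/(q - 8)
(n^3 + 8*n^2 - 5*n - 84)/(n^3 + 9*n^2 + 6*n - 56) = (n - 3)/(n - 2)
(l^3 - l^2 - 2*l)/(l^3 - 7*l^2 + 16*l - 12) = l*(l + 1)/(l^2 - 5*l + 6)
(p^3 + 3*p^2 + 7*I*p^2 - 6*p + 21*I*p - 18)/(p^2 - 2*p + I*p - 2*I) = (p^2 + p*(3 + 6*I) + 18*I)/(p - 2)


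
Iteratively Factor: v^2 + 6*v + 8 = (v + 2)*(v + 4)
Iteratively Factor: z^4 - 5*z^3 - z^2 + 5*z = (z + 1)*(z^3 - 6*z^2 + 5*z) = z*(z + 1)*(z^2 - 6*z + 5) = z*(z - 5)*(z + 1)*(z - 1)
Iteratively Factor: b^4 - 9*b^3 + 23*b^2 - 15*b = (b - 1)*(b^3 - 8*b^2 + 15*b) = b*(b - 1)*(b^2 - 8*b + 15) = b*(b - 3)*(b - 1)*(b - 5)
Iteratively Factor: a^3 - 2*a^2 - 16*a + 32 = (a + 4)*(a^2 - 6*a + 8) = (a - 2)*(a + 4)*(a - 4)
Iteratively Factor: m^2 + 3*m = (m + 3)*(m)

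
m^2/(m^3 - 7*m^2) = 1/(m - 7)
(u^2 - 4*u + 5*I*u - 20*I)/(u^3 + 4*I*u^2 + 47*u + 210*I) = (u - 4)/(u^2 - I*u + 42)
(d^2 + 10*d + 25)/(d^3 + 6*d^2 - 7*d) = (d^2 + 10*d + 25)/(d*(d^2 + 6*d - 7))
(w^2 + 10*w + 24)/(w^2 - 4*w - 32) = (w + 6)/(w - 8)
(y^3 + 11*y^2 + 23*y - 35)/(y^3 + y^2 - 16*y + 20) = (y^2 + 6*y - 7)/(y^2 - 4*y + 4)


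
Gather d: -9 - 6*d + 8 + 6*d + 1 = 0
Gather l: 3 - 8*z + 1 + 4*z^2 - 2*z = 4*z^2 - 10*z + 4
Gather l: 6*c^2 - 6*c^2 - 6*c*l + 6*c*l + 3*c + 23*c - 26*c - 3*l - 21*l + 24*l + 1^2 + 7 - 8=0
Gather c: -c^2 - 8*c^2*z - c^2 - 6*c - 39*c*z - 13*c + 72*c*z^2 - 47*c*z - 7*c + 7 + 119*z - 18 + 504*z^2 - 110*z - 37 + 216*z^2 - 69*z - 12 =c^2*(-8*z - 2) + c*(72*z^2 - 86*z - 26) + 720*z^2 - 60*z - 60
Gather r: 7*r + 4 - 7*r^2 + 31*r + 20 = -7*r^2 + 38*r + 24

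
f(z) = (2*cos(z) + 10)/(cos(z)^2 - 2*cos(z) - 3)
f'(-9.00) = 104.25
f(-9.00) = -23.53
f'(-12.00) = 0.15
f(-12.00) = -2.94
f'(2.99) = -2296.40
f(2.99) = -175.40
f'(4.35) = 4.16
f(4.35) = -4.29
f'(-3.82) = -25.42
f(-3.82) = -10.09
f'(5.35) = 0.08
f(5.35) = -2.92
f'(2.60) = -50.20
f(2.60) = -15.01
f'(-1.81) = 2.97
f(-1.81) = -3.86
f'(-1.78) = 2.74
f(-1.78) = -3.77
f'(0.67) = 0.12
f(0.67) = -2.93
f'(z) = (2*sin(z)*cos(z) - 2*sin(z))*(2*cos(z) + 10)/(cos(z)^2 - 2*cos(z) - 3)^2 - 2*sin(z)/(cos(z)^2 - 2*cos(z) - 3) = 2*(cos(z)^2 + 10*cos(z) - 7)*sin(z)/(sin(z)^2 + 2*cos(z) + 2)^2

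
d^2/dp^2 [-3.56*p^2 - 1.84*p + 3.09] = -7.12000000000000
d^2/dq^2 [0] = 0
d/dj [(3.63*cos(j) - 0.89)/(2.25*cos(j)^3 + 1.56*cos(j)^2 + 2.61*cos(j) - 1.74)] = (16.335*cos(j)^3 - 0.3447*cos(j)^2 - 2.7768*cos(j) + 3.9933)*sin(j)/(5.0625*cos(j)^6 + 7.02*cos(j)^5 + 14.1786*cos(j)^4 + 0.3132*cos(j)^3 + 1.3833*cos(j)^2 - 9.0828*cos(j) + 3.0276)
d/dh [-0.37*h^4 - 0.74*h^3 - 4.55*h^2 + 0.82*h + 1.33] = -1.48*h^3 - 2.22*h^2 - 9.1*h + 0.82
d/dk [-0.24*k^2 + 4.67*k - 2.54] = 4.67 - 0.48*k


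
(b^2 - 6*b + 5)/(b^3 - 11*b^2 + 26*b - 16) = (b - 5)/(b^2 - 10*b + 16)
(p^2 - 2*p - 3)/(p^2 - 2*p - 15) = (-p^2 + 2*p + 3)/(-p^2 + 2*p + 15)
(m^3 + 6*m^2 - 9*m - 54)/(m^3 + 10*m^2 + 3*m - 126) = (m + 3)/(m + 7)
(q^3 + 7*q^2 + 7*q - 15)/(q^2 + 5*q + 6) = (q^2 + 4*q - 5)/(q + 2)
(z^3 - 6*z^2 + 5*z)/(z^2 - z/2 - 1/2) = 2*z*(z - 5)/(2*z + 1)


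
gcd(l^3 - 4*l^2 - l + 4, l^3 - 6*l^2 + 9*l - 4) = l^2 - 5*l + 4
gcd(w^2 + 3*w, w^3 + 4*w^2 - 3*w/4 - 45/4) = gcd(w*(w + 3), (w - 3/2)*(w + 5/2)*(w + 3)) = w + 3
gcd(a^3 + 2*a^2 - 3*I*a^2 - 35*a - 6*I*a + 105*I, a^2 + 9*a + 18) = 1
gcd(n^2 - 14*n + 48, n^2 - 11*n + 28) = 1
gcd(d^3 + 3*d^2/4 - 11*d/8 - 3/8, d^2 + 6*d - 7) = d - 1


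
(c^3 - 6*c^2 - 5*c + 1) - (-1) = c^3 - 6*c^2 - 5*c + 2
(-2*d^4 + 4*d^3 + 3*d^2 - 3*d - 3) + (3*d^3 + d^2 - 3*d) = -2*d^4 + 7*d^3 + 4*d^2 - 6*d - 3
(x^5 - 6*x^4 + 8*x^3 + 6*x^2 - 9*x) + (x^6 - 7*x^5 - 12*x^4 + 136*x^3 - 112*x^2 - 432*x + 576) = x^6 - 6*x^5 - 18*x^4 + 144*x^3 - 106*x^2 - 441*x + 576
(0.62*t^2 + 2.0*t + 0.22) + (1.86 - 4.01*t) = 0.62*t^2 - 2.01*t + 2.08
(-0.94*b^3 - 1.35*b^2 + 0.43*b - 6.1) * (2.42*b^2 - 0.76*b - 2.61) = -2.2748*b^5 - 2.5526*b^4 + 4.52*b^3 - 11.5653*b^2 + 3.5137*b + 15.921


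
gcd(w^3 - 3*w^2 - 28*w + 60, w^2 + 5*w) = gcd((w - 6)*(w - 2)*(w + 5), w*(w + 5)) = w + 5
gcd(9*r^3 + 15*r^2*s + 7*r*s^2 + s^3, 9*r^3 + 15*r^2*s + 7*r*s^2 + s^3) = 9*r^3 + 15*r^2*s + 7*r*s^2 + s^3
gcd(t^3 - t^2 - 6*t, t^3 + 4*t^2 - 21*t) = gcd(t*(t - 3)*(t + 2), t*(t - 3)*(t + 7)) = t^2 - 3*t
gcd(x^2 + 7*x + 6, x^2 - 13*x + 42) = 1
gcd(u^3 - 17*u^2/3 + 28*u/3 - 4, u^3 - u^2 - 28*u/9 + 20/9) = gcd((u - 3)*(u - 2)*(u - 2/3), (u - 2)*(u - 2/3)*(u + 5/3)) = u^2 - 8*u/3 + 4/3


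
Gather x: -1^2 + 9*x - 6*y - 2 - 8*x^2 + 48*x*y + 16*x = -8*x^2 + x*(48*y + 25) - 6*y - 3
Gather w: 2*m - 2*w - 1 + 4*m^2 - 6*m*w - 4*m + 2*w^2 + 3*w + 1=4*m^2 - 2*m + 2*w^2 + w*(1 - 6*m)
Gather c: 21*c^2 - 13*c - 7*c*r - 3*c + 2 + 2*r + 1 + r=21*c^2 + c*(-7*r - 16) + 3*r + 3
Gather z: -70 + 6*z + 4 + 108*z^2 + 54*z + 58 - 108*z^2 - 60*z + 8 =0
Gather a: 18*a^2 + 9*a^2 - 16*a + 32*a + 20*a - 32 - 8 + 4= 27*a^2 + 36*a - 36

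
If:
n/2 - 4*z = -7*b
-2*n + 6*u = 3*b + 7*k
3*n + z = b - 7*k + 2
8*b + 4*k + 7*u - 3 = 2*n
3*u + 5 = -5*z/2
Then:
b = -10238/8565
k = 12328/8565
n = -19676/8565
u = 541/1713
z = -6792/2855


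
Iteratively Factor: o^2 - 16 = (o + 4)*(o - 4)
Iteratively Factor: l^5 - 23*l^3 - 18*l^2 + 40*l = (l - 5)*(l^4 + 5*l^3 + 2*l^2 - 8*l) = (l - 5)*(l + 4)*(l^3 + l^2 - 2*l) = (l - 5)*(l + 2)*(l + 4)*(l^2 - l) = l*(l - 5)*(l + 2)*(l + 4)*(l - 1)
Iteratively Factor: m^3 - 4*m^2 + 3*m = (m - 3)*(m^2 - m) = m*(m - 3)*(m - 1)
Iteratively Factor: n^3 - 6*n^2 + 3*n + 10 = (n + 1)*(n^2 - 7*n + 10) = (n - 5)*(n + 1)*(n - 2)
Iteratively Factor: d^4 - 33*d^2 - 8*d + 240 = (d + 4)*(d^3 - 4*d^2 - 17*d + 60) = (d - 3)*(d + 4)*(d^2 - d - 20) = (d - 5)*(d - 3)*(d + 4)*(d + 4)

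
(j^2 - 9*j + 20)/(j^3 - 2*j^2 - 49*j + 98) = (j^2 - 9*j + 20)/(j^3 - 2*j^2 - 49*j + 98)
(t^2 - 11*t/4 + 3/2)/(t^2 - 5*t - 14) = (-4*t^2 + 11*t - 6)/(4*(-t^2 + 5*t + 14))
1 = 1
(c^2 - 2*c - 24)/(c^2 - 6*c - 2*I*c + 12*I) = (c + 4)/(c - 2*I)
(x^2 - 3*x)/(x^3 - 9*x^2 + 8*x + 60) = x*(x - 3)/(x^3 - 9*x^2 + 8*x + 60)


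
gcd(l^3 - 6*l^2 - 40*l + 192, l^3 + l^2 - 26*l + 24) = l^2 + 2*l - 24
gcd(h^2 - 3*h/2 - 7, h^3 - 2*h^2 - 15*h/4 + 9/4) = 1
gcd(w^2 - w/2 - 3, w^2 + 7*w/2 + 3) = w + 3/2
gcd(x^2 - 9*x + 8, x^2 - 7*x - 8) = x - 8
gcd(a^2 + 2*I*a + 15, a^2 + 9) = a - 3*I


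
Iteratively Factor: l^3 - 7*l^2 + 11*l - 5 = (l - 1)*(l^2 - 6*l + 5) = (l - 5)*(l - 1)*(l - 1)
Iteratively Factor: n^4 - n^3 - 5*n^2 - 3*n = (n + 1)*(n^3 - 2*n^2 - 3*n) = (n - 3)*(n + 1)*(n^2 + n) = n*(n - 3)*(n + 1)*(n + 1)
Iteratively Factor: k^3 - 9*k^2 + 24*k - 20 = (k - 5)*(k^2 - 4*k + 4) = (k - 5)*(k - 2)*(k - 2)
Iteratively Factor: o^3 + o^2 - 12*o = (o + 4)*(o^2 - 3*o) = o*(o + 4)*(o - 3)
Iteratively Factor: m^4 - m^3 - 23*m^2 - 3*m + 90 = (m + 3)*(m^3 - 4*m^2 - 11*m + 30) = (m + 3)^2*(m^2 - 7*m + 10) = (m - 5)*(m + 3)^2*(m - 2)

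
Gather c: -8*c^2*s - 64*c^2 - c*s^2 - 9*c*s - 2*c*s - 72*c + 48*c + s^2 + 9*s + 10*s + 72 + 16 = c^2*(-8*s - 64) + c*(-s^2 - 11*s - 24) + s^2 + 19*s + 88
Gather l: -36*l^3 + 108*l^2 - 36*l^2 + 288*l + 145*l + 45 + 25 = -36*l^3 + 72*l^2 + 433*l + 70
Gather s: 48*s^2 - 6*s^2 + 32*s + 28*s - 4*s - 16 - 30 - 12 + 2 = 42*s^2 + 56*s - 56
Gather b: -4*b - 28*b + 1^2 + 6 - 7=-32*b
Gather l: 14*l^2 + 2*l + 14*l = 14*l^2 + 16*l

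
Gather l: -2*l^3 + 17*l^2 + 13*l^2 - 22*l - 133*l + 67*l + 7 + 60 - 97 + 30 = -2*l^3 + 30*l^2 - 88*l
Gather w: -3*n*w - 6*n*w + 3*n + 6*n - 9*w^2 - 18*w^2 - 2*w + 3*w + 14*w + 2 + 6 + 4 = 9*n - 27*w^2 + w*(15 - 9*n) + 12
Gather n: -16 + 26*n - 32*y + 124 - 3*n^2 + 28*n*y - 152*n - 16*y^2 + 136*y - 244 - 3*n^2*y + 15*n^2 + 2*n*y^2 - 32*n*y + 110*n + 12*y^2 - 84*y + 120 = n^2*(12 - 3*y) + n*(2*y^2 - 4*y - 16) - 4*y^2 + 20*y - 16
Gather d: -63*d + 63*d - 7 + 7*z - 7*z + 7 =0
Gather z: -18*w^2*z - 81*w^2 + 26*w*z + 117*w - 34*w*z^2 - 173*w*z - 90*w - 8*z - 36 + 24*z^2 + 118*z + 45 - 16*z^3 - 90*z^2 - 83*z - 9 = -81*w^2 + 27*w - 16*z^3 + z^2*(-34*w - 66) + z*(-18*w^2 - 147*w + 27)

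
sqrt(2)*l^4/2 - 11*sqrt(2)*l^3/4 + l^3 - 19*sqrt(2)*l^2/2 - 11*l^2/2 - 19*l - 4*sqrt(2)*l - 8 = (l - 8)*(l + 1/2)*(l + 2)*(sqrt(2)*l/2 + 1)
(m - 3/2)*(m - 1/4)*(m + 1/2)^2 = m^4 - 3*m^3/4 - 9*m^2/8 - m/16 + 3/32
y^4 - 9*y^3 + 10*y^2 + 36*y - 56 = (y - 7)*(y - 2)^2*(y + 2)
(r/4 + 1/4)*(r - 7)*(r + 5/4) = r^3/4 - 19*r^2/16 - 29*r/8 - 35/16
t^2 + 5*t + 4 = (t + 1)*(t + 4)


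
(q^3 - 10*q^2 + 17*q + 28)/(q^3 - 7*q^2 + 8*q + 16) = (q - 7)/(q - 4)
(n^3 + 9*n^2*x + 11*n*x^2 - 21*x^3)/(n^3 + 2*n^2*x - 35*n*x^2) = (-n^2 - 2*n*x + 3*x^2)/(n*(-n + 5*x))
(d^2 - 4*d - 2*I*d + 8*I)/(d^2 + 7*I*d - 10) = (d^2 - 4*d - 2*I*d + 8*I)/(d^2 + 7*I*d - 10)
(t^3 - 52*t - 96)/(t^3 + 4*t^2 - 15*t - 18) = (t^2 - 6*t - 16)/(t^2 - 2*t - 3)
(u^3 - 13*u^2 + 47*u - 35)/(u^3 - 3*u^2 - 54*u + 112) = (u^3 - 13*u^2 + 47*u - 35)/(u^3 - 3*u^2 - 54*u + 112)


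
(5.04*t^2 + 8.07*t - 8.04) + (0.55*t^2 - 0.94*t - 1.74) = 5.59*t^2 + 7.13*t - 9.78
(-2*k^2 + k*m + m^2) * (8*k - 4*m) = -16*k^3 + 16*k^2*m + 4*k*m^2 - 4*m^3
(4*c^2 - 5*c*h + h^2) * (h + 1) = 4*c^2*h + 4*c^2 - 5*c*h^2 - 5*c*h + h^3 + h^2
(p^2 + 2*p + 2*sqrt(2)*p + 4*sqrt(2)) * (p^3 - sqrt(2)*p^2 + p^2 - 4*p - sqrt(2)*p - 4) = p^5 + sqrt(2)*p^4 + 3*p^4 - 6*p^3 + 3*sqrt(2)*p^3 - 24*p^2 - 6*sqrt(2)*p^2 - 24*sqrt(2)*p - 16*p - 16*sqrt(2)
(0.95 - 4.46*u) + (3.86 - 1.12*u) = 4.81 - 5.58*u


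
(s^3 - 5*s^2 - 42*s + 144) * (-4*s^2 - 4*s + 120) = -4*s^5 + 16*s^4 + 308*s^3 - 1008*s^2 - 5616*s + 17280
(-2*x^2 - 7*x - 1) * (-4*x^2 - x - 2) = 8*x^4 + 30*x^3 + 15*x^2 + 15*x + 2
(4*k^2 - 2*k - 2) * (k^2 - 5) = 4*k^4 - 2*k^3 - 22*k^2 + 10*k + 10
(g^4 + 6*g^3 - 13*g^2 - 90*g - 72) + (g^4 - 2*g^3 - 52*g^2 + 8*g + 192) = 2*g^4 + 4*g^3 - 65*g^2 - 82*g + 120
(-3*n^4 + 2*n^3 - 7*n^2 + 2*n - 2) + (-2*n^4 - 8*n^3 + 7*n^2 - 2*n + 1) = -5*n^4 - 6*n^3 - 1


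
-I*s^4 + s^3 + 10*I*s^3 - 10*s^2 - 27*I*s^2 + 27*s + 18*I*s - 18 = (s - 6)*(s - 3)*(s - 1)*(-I*s + 1)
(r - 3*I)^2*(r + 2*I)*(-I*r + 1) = -I*r^4 - 3*r^3 - 7*I*r^2 - 15*r - 18*I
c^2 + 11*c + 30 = (c + 5)*(c + 6)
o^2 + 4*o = o*(o + 4)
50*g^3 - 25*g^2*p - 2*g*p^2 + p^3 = (-5*g + p)*(-2*g + p)*(5*g + p)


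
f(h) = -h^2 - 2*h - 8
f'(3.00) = -8.00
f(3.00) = -23.00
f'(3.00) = -8.00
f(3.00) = -23.00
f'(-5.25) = 8.50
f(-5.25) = -25.06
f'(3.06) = -8.12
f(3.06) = -23.48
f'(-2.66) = 3.32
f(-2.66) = -9.76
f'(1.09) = -4.18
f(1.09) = -11.37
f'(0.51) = -3.02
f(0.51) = -9.28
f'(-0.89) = -0.22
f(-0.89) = -7.01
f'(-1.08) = 0.16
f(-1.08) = -7.01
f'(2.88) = -7.76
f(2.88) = -22.05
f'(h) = -2*h - 2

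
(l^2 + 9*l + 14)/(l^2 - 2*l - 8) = (l + 7)/(l - 4)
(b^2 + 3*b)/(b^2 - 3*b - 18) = b/(b - 6)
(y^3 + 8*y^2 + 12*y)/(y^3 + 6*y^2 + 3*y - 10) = y*(y + 6)/(y^2 + 4*y - 5)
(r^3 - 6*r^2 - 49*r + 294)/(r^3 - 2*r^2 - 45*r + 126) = (r - 7)/(r - 3)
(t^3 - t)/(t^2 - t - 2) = t*(t - 1)/(t - 2)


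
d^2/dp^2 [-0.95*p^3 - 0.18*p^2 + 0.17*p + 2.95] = -5.7*p - 0.36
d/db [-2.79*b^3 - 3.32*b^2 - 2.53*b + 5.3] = -8.37*b^2 - 6.64*b - 2.53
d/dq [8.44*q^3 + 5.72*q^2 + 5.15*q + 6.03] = 25.32*q^2 + 11.44*q + 5.15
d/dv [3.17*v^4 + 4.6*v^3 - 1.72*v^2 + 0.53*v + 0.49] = 12.68*v^3 + 13.8*v^2 - 3.44*v + 0.53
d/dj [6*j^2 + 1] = 12*j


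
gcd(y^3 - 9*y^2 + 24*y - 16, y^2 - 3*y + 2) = y - 1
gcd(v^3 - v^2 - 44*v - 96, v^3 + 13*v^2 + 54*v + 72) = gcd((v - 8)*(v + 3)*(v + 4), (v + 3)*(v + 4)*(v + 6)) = v^2 + 7*v + 12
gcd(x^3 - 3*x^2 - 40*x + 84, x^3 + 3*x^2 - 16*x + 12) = x^2 + 4*x - 12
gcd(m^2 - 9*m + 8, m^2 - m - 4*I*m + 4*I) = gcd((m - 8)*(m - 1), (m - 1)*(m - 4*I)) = m - 1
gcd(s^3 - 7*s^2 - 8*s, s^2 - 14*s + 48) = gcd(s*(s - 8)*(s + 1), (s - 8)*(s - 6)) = s - 8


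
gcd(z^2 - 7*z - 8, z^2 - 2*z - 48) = z - 8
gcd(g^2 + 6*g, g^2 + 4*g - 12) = g + 6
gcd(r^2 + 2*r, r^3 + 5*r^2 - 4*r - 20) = r + 2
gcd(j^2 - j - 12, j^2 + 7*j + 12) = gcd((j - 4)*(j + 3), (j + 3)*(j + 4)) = j + 3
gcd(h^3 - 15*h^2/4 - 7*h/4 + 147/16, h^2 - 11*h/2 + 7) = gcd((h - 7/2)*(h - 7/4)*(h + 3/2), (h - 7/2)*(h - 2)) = h - 7/2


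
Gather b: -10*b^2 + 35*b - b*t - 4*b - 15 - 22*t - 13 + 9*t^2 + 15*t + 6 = -10*b^2 + b*(31 - t) + 9*t^2 - 7*t - 22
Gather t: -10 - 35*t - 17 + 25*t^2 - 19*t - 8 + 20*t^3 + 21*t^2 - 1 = 20*t^3 + 46*t^2 - 54*t - 36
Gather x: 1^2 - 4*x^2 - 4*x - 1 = -4*x^2 - 4*x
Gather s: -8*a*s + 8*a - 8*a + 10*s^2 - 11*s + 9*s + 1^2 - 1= 10*s^2 + s*(-8*a - 2)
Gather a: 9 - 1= 8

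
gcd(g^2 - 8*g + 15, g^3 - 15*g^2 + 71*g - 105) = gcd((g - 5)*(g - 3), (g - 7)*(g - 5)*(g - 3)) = g^2 - 8*g + 15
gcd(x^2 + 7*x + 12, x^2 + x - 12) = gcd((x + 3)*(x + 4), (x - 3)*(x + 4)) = x + 4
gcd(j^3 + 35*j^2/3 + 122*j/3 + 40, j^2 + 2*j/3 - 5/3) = j + 5/3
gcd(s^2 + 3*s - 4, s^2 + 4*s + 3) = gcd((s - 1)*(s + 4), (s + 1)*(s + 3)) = 1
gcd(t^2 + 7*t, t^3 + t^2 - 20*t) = t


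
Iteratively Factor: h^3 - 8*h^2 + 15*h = (h)*(h^2 - 8*h + 15) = h*(h - 5)*(h - 3)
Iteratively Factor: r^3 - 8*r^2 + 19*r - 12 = (r - 3)*(r^2 - 5*r + 4) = (r - 3)*(r - 1)*(r - 4)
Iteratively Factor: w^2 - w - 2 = (w + 1)*(w - 2)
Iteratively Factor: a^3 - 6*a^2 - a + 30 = (a + 2)*(a^2 - 8*a + 15) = (a - 3)*(a + 2)*(a - 5)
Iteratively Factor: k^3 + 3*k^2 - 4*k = (k)*(k^2 + 3*k - 4) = k*(k - 1)*(k + 4)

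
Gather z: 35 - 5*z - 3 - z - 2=30 - 6*z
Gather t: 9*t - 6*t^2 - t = -6*t^2 + 8*t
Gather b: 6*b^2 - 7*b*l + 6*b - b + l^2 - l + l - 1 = 6*b^2 + b*(5 - 7*l) + l^2 - 1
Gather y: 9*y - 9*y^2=-9*y^2 + 9*y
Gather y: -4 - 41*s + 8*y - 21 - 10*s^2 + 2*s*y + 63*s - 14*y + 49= -10*s^2 + 22*s + y*(2*s - 6) + 24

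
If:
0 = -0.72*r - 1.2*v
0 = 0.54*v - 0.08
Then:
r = -0.25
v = 0.15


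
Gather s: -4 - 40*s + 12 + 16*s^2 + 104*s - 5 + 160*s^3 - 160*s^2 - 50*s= 160*s^3 - 144*s^2 + 14*s + 3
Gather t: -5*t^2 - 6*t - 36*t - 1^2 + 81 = -5*t^2 - 42*t + 80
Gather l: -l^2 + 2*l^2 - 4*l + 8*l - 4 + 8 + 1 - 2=l^2 + 4*l + 3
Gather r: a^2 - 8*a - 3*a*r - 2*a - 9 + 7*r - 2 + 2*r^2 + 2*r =a^2 - 10*a + 2*r^2 + r*(9 - 3*a) - 11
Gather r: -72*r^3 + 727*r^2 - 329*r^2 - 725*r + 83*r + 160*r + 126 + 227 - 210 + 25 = -72*r^3 + 398*r^2 - 482*r + 168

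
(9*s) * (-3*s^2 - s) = -27*s^3 - 9*s^2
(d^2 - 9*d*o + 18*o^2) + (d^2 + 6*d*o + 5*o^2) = 2*d^2 - 3*d*o + 23*o^2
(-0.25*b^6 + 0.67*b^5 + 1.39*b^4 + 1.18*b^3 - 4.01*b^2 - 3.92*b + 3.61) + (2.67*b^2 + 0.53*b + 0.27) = -0.25*b^6 + 0.67*b^5 + 1.39*b^4 + 1.18*b^3 - 1.34*b^2 - 3.39*b + 3.88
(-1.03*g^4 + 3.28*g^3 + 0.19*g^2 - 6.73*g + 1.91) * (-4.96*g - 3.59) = 5.1088*g^5 - 12.5711*g^4 - 12.7176*g^3 + 32.6987*g^2 + 14.6871*g - 6.8569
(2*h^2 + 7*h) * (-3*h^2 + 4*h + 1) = -6*h^4 - 13*h^3 + 30*h^2 + 7*h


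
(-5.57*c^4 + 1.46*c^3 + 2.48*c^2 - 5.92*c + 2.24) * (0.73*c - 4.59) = -4.0661*c^5 + 26.6321*c^4 - 4.891*c^3 - 15.7048*c^2 + 28.808*c - 10.2816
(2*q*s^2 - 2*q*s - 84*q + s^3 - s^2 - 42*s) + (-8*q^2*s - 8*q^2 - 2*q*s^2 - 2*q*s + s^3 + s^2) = -8*q^2*s - 8*q^2 - 4*q*s - 84*q + 2*s^3 - 42*s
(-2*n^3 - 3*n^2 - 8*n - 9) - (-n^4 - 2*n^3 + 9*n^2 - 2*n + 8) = n^4 - 12*n^2 - 6*n - 17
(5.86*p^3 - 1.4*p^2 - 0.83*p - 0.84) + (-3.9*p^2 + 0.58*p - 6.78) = 5.86*p^3 - 5.3*p^2 - 0.25*p - 7.62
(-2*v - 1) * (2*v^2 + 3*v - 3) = -4*v^3 - 8*v^2 + 3*v + 3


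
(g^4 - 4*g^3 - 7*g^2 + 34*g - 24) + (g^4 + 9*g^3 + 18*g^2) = 2*g^4 + 5*g^3 + 11*g^2 + 34*g - 24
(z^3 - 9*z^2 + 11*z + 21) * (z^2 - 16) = z^5 - 9*z^4 - 5*z^3 + 165*z^2 - 176*z - 336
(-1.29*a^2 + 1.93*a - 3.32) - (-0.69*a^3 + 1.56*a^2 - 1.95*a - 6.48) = 0.69*a^3 - 2.85*a^2 + 3.88*a + 3.16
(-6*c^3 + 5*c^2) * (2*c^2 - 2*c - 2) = -12*c^5 + 22*c^4 + 2*c^3 - 10*c^2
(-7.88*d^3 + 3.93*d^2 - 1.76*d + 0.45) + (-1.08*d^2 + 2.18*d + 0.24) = -7.88*d^3 + 2.85*d^2 + 0.42*d + 0.69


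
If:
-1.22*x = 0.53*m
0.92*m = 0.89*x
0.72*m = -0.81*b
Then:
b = 0.00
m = 0.00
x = 0.00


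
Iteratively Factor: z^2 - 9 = (z + 3)*(z - 3)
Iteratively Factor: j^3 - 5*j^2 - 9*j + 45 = (j + 3)*(j^2 - 8*j + 15) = (j - 5)*(j + 3)*(j - 3)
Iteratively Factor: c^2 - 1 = (c - 1)*(c + 1)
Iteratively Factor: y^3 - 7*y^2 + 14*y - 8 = (y - 2)*(y^2 - 5*y + 4) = (y - 2)*(y - 1)*(y - 4)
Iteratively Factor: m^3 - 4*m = (m + 2)*(m^2 - 2*m) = (m - 2)*(m + 2)*(m)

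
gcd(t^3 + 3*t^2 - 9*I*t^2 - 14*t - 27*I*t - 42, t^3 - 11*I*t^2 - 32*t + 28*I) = t^2 - 9*I*t - 14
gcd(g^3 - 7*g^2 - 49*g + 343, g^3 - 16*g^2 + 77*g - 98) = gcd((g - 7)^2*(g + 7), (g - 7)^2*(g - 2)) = g^2 - 14*g + 49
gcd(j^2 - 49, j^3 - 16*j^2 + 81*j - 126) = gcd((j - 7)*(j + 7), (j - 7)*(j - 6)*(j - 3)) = j - 7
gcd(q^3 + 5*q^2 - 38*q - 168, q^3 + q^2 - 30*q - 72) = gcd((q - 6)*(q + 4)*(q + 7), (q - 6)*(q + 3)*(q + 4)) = q^2 - 2*q - 24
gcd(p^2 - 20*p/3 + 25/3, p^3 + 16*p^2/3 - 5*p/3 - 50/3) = p - 5/3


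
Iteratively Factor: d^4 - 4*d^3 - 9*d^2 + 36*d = (d - 3)*(d^3 - d^2 - 12*d) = (d - 4)*(d - 3)*(d^2 + 3*d) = (d - 4)*(d - 3)*(d + 3)*(d)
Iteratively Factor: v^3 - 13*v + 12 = (v + 4)*(v^2 - 4*v + 3) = (v - 1)*(v + 4)*(v - 3)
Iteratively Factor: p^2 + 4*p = (p + 4)*(p)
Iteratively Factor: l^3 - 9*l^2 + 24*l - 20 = (l - 2)*(l^2 - 7*l + 10) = (l - 5)*(l - 2)*(l - 2)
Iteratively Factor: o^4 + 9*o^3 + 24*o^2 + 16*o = (o)*(o^3 + 9*o^2 + 24*o + 16) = o*(o + 4)*(o^2 + 5*o + 4) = o*(o + 4)^2*(o + 1)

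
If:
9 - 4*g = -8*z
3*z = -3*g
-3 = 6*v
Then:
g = 3/4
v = -1/2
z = -3/4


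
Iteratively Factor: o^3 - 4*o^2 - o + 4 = (o - 1)*(o^2 - 3*o - 4) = (o - 1)*(o + 1)*(o - 4)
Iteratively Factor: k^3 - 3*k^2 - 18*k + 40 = (k + 4)*(k^2 - 7*k + 10) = (k - 2)*(k + 4)*(k - 5)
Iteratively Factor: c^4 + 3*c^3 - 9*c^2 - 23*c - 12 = (c - 3)*(c^3 + 6*c^2 + 9*c + 4) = (c - 3)*(c + 1)*(c^2 + 5*c + 4) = (c - 3)*(c + 1)^2*(c + 4)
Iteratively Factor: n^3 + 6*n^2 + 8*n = (n + 4)*(n^2 + 2*n) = (n + 2)*(n + 4)*(n)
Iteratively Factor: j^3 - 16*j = (j)*(j^2 - 16) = j*(j + 4)*(j - 4)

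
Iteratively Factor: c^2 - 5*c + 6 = (c - 2)*(c - 3)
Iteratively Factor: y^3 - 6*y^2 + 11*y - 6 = (y - 3)*(y^2 - 3*y + 2) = (y - 3)*(y - 2)*(y - 1)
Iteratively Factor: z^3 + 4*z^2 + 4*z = (z + 2)*(z^2 + 2*z) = (z + 2)^2*(z)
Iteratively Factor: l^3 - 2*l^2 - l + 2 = (l - 2)*(l^2 - 1) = (l - 2)*(l + 1)*(l - 1)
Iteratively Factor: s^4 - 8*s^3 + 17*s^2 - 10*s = (s - 2)*(s^3 - 6*s^2 + 5*s) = (s - 5)*(s - 2)*(s^2 - s) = (s - 5)*(s - 2)*(s - 1)*(s)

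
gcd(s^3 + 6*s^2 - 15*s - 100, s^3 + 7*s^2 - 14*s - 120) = s^2 + s - 20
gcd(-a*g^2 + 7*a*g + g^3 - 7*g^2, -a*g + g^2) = a*g - g^2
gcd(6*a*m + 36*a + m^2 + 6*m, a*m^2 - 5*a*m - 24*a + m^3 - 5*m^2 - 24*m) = 1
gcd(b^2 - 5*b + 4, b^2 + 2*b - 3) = b - 1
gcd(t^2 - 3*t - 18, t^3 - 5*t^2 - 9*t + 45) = t + 3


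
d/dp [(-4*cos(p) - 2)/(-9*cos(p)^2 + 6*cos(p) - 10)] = 4*(9*cos(p)^2 + 9*cos(p) - 13)*sin(p)/(9*sin(p)^2 + 6*cos(p) - 19)^2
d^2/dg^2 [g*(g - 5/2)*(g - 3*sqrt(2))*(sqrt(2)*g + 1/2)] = 12*sqrt(2)*g^2 - 33*g - 15*sqrt(2)*g - 3*sqrt(2) + 55/2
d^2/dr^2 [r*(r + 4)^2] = 6*r + 16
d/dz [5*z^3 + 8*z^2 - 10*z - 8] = 15*z^2 + 16*z - 10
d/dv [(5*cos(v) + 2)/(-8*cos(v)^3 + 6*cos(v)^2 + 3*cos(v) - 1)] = (-80*cos(v)^3 - 18*cos(v)^2 + 24*cos(v) + 11)*sin(v)/((cos(v) - 1)^2*(2*cos(v) + 1)^2*(4*cos(v) - 1)^2)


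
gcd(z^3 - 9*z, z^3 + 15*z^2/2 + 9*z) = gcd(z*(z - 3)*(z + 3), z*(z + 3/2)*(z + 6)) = z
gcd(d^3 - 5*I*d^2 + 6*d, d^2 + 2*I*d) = d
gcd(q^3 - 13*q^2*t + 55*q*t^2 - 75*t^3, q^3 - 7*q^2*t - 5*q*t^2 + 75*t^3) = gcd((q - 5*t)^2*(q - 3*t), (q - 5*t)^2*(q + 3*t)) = q^2 - 10*q*t + 25*t^2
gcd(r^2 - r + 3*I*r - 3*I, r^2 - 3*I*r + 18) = r + 3*I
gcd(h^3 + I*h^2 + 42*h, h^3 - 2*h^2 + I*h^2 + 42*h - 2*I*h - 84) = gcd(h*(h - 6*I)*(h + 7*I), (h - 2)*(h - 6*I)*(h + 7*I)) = h^2 + I*h + 42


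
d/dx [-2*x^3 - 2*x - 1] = -6*x^2 - 2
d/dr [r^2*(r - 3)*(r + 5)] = 2*r*(2*r^2 + 3*r - 15)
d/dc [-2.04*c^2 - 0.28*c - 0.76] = -4.08*c - 0.28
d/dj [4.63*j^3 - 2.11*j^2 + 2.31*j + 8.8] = 13.89*j^2 - 4.22*j + 2.31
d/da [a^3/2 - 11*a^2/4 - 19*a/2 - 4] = 3*a^2/2 - 11*a/2 - 19/2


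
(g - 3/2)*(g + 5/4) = g^2 - g/4 - 15/8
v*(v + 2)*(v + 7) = v^3 + 9*v^2 + 14*v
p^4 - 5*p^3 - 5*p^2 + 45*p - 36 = (p - 4)*(p - 3)*(p - 1)*(p + 3)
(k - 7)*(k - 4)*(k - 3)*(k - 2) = k^4 - 16*k^3 + 89*k^2 - 206*k + 168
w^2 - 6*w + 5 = (w - 5)*(w - 1)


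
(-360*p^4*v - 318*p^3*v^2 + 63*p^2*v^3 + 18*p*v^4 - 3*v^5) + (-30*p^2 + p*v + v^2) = -360*p^4*v - 318*p^3*v^2 + 63*p^2*v^3 - 30*p^2 + 18*p*v^4 + p*v - 3*v^5 + v^2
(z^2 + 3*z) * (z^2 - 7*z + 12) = z^4 - 4*z^3 - 9*z^2 + 36*z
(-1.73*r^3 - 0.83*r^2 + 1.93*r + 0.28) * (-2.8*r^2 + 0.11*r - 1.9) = 4.844*r^5 + 2.1337*r^4 - 2.2083*r^3 + 1.0053*r^2 - 3.6362*r - 0.532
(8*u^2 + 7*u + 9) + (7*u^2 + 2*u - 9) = 15*u^2 + 9*u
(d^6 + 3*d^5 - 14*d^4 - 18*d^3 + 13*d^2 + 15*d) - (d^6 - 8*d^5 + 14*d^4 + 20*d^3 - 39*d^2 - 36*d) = 11*d^5 - 28*d^4 - 38*d^3 + 52*d^2 + 51*d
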